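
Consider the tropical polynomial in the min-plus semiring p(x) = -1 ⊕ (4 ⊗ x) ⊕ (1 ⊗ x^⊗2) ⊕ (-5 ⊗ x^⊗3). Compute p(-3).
p(-3) = -14

A tropical monomial a ⊗ x^⊗i evaluates to a + i · x. Evaluating each term at x = -3:
  Term 0 contributes -1 + 0 · -3 = -1
  Term 1 contributes 4 + 1 · -3 = 1
  Term 2 contributes 1 + 2 · -3 = -5
  Term 3 contributes -5 + 3 · -3 = -14
p(-3) = ⊕ of these = min[-1, 1, -5, -14] = -14.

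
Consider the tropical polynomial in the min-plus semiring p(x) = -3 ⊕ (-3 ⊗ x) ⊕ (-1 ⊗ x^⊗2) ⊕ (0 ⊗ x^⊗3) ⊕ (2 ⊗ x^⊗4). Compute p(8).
p(8) = -3

A tropical monomial a ⊗ x^⊗i evaluates to a + i · x. Evaluating each term at x = 8:
  Term 0 contributes -3 + 0 · 8 = -3
  Term 1 contributes -3 + 1 · 8 = 5
  Term 2 contributes -1 + 2 · 8 = 15
  Term 3 contributes 0 + 3 · 8 = 24
  Term 4 contributes 2 + 4 · 8 = 34
p(8) = ⊕ of these = min[-3, 5, 15, 24, 34] = -3.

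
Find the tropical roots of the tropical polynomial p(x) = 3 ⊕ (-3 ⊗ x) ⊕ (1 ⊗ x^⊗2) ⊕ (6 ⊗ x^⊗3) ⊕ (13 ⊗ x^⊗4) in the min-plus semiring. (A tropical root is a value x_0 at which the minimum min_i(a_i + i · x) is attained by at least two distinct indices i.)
Roots: {-7, -5, -4, 6}

Each tropical root is a break point of the lower envelope of the lines y = a_i + i · x (there are 5 lines, with slopes 0, 1, ..., 4). Only the lines that attain the minimum somewhere contribute to roots; other lines are dominated. Here the surviving (envelope) indices are i = 4, i = 3, i = 2, i = 1, i = 0.
Intersections between consecutive envelope lines give the roots: for adjacent envelope indices i < j the intersection is x = (a_i − a_j) / (j − i). Reading off the sorted break points: {-7, -5, -4, 6}.
Verification: at each break x_0, at least two indices attain the minimum of min_i(a_i + i · x_0).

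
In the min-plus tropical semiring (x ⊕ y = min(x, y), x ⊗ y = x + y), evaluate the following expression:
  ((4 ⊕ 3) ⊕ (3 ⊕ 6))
((4 ⊕ 3) ⊕ (3 ⊕ 6)) = 3

Expand innermost to outermost. Recall ⊕ takes the minimum of its arguments and ⊗ takes their sum. Working out the expression ((4 ⊕ 3) ⊕ (3 ⊕ 6)) gives 3.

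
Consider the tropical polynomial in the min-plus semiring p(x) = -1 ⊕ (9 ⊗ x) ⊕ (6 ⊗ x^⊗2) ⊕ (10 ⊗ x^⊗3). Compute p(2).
p(2) = -1

A tropical monomial a ⊗ x^⊗i evaluates to a + i · x. Evaluating each term at x = 2:
  Term 0 contributes -1 + 0 · 2 = -1
  Term 1 contributes 9 + 1 · 2 = 11
  Term 2 contributes 6 + 2 · 2 = 10
  Term 3 contributes 10 + 3 · 2 = 16
p(2) = ⊕ of these = min[-1, 11, 10, 16] = -1.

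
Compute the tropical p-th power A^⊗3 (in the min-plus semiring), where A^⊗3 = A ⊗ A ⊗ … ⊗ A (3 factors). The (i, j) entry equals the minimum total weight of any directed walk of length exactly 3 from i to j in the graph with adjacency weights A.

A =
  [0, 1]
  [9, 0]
A^⊗3 =
  [0, 1]
  [9, 0]

Each entry (A^⊗3)_ij equals the minimum over all length-3 walks i = v_0 → v_1 → … → v_3 = j of Σ_t A[v_t][v_{t+1}]. For example, for (i, j) = (0, 1) we minimise over 4 possible intermediate vertex sequences; the minimum is 1, attained along the walk 0 → 0 → 0 → 1.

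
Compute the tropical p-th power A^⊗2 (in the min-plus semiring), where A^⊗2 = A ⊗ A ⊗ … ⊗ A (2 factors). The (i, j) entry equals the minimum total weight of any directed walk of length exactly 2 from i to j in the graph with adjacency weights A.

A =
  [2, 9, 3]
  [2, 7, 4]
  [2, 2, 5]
A^⊗2 =
  [4, 5, 5]
  [4, 6, 5]
  [4, 7, 5]

Each entry (A^⊗2)_ij equals the minimum over all length-2 walks i = v_0 → v_1 → … → v_2 = j of Σ_t A[v_t][v_{t+1}]. For example, for (i, j) = (0, 2) we minimise over 3 possible intermediate vertex sequences; the minimum is 5, attained along the walk 0 → 0 → 2.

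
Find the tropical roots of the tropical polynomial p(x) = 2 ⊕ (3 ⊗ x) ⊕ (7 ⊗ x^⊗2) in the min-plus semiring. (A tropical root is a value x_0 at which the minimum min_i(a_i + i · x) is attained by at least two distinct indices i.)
Roots: {-4, -1}

Each tropical root is a break point of the lower envelope of the lines y = a_i + i · x (there are 3 lines, with slopes 0, 1, ..., 2). Only the lines that attain the minimum somewhere contribute to roots; other lines are dominated. Here the surviving (envelope) indices are i = 2, i = 1, i = 0.
Intersections between consecutive envelope lines give the roots: for adjacent envelope indices i < j the intersection is x = (a_i − a_j) / (j − i). Reading off the sorted break points: {-4, -1}.
Verification: at each break x_0, at least two indices attain the minimum of min_i(a_i + i · x_0).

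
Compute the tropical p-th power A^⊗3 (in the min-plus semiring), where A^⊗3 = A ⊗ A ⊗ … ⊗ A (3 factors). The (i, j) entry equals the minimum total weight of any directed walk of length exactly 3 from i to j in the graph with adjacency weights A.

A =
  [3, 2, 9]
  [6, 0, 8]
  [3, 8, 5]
A^⊗3 =
  [8, 2, 10]
  [6, 0, 8]
  [9, 5, 13]

Each entry (A^⊗3)_ij equals the minimum over all length-3 walks i = v_0 → v_1 → … → v_3 = j of Σ_t A[v_t][v_{t+1}]. For example, for (i, j) = (0, 2) we minimise over 9 possible intermediate vertex sequences; the minimum is 10, attained along the walk 0 → 1 → 1 → 2.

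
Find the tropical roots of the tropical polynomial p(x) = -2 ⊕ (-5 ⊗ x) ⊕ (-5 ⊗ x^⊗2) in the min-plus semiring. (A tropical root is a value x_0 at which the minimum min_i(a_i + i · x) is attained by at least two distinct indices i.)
Roots: {0, 3}

Each tropical root is a break point of the lower envelope of the lines y = a_i + i · x (there are 3 lines, with slopes 0, 1, ..., 2). Only the lines that attain the minimum somewhere contribute to roots; other lines are dominated. Here the surviving (envelope) indices are i = 2, i = 1, i = 0.
Intersections between consecutive envelope lines give the roots: for adjacent envelope indices i < j the intersection is x = (a_i − a_j) / (j − i). Reading off the sorted break points: {0, 3}.
Verification: at each break x_0, at least two indices attain the minimum of min_i(a_i + i · x_0).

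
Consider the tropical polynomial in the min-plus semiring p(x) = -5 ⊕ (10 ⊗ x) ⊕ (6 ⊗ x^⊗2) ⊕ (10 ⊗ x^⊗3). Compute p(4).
p(4) = -5

A tropical monomial a ⊗ x^⊗i evaluates to a + i · x. Evaluating each term at x = 4:
  Term 0 contributes -5 + 0 · 4 = -5
  Term 1 contributes 10 + 1 · 4 = 14
  Term 2 contributes 6 + 2 · 4 = 14
  Term 3 contributes 10 + 3 · 4 = 22
p(4) = ⊕ of these = min[-5, 14, 14, 22] = -5.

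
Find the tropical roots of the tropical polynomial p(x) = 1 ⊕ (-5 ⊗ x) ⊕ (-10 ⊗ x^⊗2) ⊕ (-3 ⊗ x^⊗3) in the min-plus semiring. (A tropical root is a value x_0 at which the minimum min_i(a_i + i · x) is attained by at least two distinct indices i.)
Roots: {-7, 5, 6}

Each tropical root is a break point of the lower envelope of the lines y = a_i + i · x (there are 4 lines, with slopes 0, 1, ..., 3). Only the lines that attain the minimum somewhere contribute to roots; other lines are dominated. Here the surviving (envelope) indices are i = 3, i = 2, i = 1, i = 0.
Intersections between consecutive envelope lines give the roots: for adjacent envelope indices i < j the intersection is x = (a_i − a_j) / (j − i). Reading off the sorted break points: {-7, 5, 6}.
Verification: at each break x_0, at least two indices attain the minimum of min_i(a_i + i · x_0).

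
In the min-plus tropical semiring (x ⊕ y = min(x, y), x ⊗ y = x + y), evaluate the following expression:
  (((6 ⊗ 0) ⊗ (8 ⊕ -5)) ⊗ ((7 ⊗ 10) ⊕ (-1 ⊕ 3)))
(((6 ⊗ 0) ⊗ (8 ⊕ -5)) ⊗ ((7 ⊗ 10) ⊕ (-1 ⊕ 3))) = 0

Expand innermost to outermost. Recall ⊕ takes the minimum of its arguments and ⊗ takes their sum. Working out the expression (((6 ⊗ 0) ⊗ (8 ⊕ -5)) ⊗ ((7 ⊗ 10) ⊕ (-1 ⊕ 3))) gives 0.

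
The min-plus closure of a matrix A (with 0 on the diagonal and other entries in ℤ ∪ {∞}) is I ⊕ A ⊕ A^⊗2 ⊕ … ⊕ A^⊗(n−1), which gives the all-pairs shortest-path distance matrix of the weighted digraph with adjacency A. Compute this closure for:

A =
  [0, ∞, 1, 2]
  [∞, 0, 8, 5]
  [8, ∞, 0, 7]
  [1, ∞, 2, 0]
Closure =
  [0, ∞, 1, 2]
  [6, 0, 7, 5]
  [8, ∞, 0, 7]
  [1, ∞, 2, 0]

This is the Floyd-Warshall all-pairs shortest-path computation. For each intermediate vertex k = 0, 1, …, 3, update dist[i][j] ← min(dist[i][j], dist[i][k] + dist[k][j]). The final matrix gives, for each (i, j), the minimum total weight of any directed path from i to j (possibly empty when i = j).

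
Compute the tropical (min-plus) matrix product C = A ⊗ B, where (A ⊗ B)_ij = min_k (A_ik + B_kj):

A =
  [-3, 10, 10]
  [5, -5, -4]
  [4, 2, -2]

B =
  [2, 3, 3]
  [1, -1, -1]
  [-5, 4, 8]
A ⊗ B =
  [-1, 0, 0]
  [-9, -6, -6]
  [-7, 1, 1]

Apply the min-plus product entry-by-entry:
  C[0][0] = min over k of (A[0][0] + B[0][0] = -3 + 2 = -1, A[0][1] + B[1][0] = 10 + 1 = 11, A[0][2] + B[2][0] = 10 + -5 = 5) = -1 (attained at k = 0)
  C[0][1] = min over k of (A[0][0] + B[0][1] = -3 + 3 = 0, A[0][1] + B[1][1] = 10 + -1 = 9, A[0][2] + B[2][1] = 10 + 4 = 14) = 0 (attained at k = 0)
  C[0][2] = min over k of (A[0][0] + B[0][2] = -3 + 3 = 0, A[0][1] + B[1][2] = 10 + -1 = 9, A[0][2] + B[2][2] = 10 + 8 = 18) = 0 (attained at k = 0)
  C[1][0] = min over k of (A[1][0] + B[0][0] = 5 + 2 = 7, A[1][1] + B[1][0] = -5 + 1 = -4, A[1][2] + B[2][0] = -4 + -5 = -9) = -9 (attained at k = 2)
  C[1][1] = min over k of (A[1][0] + B[0][1] = 5 + 3 = 8, A[1][1] + B[1][1] = -5 + -1 = -6, A[1][2] + B[2][1] = -4 + 4 = 0) = -6 (attained at k = 1)
  C[1][2] = min over k of (A[1][0] + B[0][2] = 5 + 3 = 8, A[1][1] + B[1][2] = -5 + -1 = -6, A[1][2] + B[2][2] = -4 + 8 = 4) = -6 (attained at k = 1)
  C[2][0] = min over k of (A[2][0] + B[0][0] = 4 + 2 = 6, A[2][1] + B[1][0] = 2 + 1 = 3, A[2][2] + B[2][0] = -2 + -5 = -7) = -7 (attained at k = 2)
  C[2][1] = min over k of (A[2][0] + B[0][1] = 4 + 3 = 7, A[2][1] + B[1][1] = 2 + -1 = 1, A[2][2] + B[2][1] = -2 + 4 = 2) = 1 (attained at k = 1)
  C[2][2] = min over k of (A[2][0] + B[0][2] = 4 + 3 = 7, A[2][1] + B[1][2] = 2 + -1 = 1, A[2][2] + B[2][2] = -2 + 8 = 6) = 1 (attained at k = 1)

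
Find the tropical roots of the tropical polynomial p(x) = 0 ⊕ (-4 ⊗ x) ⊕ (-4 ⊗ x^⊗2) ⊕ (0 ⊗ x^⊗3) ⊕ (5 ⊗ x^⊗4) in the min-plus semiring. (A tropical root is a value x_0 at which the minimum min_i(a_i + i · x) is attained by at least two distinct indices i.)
Roots: {-5, -4, 0, 4}

Each tropical root is a break point of the lower envelope of the lines y = a_i + i · x (there are 5 lines, with slopes 0, 1, ..., 4). Only the lines that attain the minimum somewhere contribute to roots; other lines are dominated. Here the surviving (envelope) indices are i = 4, i = 3, i = 2, i = 1, i = 0.
Intersections between consecutive envelope lines give the roots: for adjacent envelope indices i < j the intersection is x = (a_i − a_j) / (j − i). Reading off the sorted break points: {-5, -4, 0, 4}.
Verification: at each break x_0, at least two indices attain the minimum of min_i(a_i + i · x_0).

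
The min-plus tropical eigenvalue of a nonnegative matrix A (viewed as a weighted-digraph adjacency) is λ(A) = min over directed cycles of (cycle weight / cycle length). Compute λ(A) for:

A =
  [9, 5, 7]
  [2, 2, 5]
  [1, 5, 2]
λ(A) = 2

Enumerate directed cycles and compute their means (weight / length). Sample:
  cycle 0 → 0: weight = 9, length = 1, mean = 9/1 ≈ 9.000
  cycle 1 → 1: weight = 2, length = 1, mean = 2/1 ≈ 2.000
  cycle 2 → 2: weight = 2, length = 1, mean = 2/1 ≈ 2.000
  cycle 0 → 1 → 0: weight = 7, length = 2, mean = 7/2 ≈ 3.500
  cycle 0 → 2 → 0: weight = 8, length = 2, mean = 8/2 ≈ 4.000
  cycle 1 → 0 → 1: weight = 7, length = 2, mean = 7/2 ≈ 3.500
Minimum mean = 2.000, attained e.g. along the cycle 1 → 1 with weight 2 and length 1. So λ(A) = 2/1 = 2.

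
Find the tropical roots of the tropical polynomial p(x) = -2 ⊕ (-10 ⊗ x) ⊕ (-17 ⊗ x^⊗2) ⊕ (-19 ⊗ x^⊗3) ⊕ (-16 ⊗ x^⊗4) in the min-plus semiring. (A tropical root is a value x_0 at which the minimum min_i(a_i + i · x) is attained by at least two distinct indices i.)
Roots: {-3, 2, 7, 8}

Each tropical root is a break point of the lower envelope of the lines y = a_i + i · x (there are 5 lines, with slopes 0, 1, ..., 4). Only the lines that attain the minimum somewhere contribute to roots; other lines are dominated. Here the surviving (envelope) indices are i = 4, i = 3, i = 2, i = 1, i = 0.
Intersections between consecutive envelope lines give the roots: for adjacent envelope indices i < j the intersection is x = (a_i − a_j) / (j − i). Reading off the sorted break points: {-3, 2, 7, 8}.
Verification: at each break x_0, at least two indices attain the minimum of min_i(a_i + i · x_0).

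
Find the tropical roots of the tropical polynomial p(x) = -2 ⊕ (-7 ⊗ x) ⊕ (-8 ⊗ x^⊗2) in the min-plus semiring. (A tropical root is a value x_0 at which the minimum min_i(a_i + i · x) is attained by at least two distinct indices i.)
Roots: {1, 5}

Each tropical root is a break point of the lower envelope of the lines y = a_i + i · x (there are 3 lines, with slopes 0, 1, ..., 2). Only the lines that attain the minimum somewhere contribute to roots; other lines are dominated. Here the surviving (envelope) indices are i = 2, i = 1, i = 0.
Intersections between consecutive envelope lines give the roots: for adjacent envelope indices i < j the intersection is x = (a_i − a_j) / (j − i). Reading off the sorted break points: {1, 5}.
Verification: at each break x_0, at least two indices attain the minimum of min_i(a_i + i · x_0).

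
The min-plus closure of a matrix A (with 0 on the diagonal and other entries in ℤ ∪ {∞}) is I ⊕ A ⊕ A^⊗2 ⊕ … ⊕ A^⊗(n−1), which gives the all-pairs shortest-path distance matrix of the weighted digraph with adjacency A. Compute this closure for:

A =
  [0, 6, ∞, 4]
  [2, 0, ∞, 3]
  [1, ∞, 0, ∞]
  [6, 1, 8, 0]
Closure =
  [0, 5, 12, 4]
  [2, 0, 11, 3]
  [1, 6, 0, 5]
  [3, 1, 8, 0]

This is the Floyd-Warshall all-pairs shortest-path computation. For each intermediate vertex k = 0, 1, …, 3, update dist[i][j] ← min(dist[i][j], dist[i][k] + dist[k][j]). The final matrix gives, for each (i, j), the minimum total weight of any directed path from i to j (possibly empty when i = j).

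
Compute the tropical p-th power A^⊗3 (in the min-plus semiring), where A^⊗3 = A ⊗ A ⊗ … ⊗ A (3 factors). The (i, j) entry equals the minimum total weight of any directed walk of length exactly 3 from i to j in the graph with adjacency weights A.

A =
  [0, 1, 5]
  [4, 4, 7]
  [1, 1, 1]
A^⊗3 =
  [0, 1, 5]
  [4, 5, 9]
  [1, 2, 3]

Each entry (A^⊗3)_ij equals the minimum over all length-3 walks i = v_0 → v_1 → … → v_3 = j of Σ_t A[v_t][v_{t+1}]. For example, for (i, j) = (0, 2) we minimise over 9 possible intermediate vertex sequences; the minimum is 5, attained along the walk 0 → 0 → 0 → 2.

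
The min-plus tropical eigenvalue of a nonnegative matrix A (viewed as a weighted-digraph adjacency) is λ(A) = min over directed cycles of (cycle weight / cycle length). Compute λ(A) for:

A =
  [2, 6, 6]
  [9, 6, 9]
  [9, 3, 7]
λ(A) = 2

Enumerate directed cycles and compute their means (weight / length). Sample:
  cycle 0 → 0: weight = 2, length = 1, mean = 2/1 ≈ 2.000
  cycle 1 → 1: weight = 6, length = 1, mean = 6/1 ≈ 6.000
  cycle 2 → 2: weight = 7, length = 1, mean = 7/1 ≈ 7.000
  cycle 0 → 1 → 0: weight = 15, length = 2, mean = 15/2 ≈ 7.500
  cycle 0 → 2 → 0: weight = 15, length = 2, mean = 15/2 ≈ 7.500
  cycle 1 → 0 → 1: weight = 15, length = 2, mean = 15/2 ≈ 7.500
Minimum mean = 2.000, attained e.g. along the cycle 0 → 0 with weight 2 and length 1. So λ(A) = 2/1 = 2.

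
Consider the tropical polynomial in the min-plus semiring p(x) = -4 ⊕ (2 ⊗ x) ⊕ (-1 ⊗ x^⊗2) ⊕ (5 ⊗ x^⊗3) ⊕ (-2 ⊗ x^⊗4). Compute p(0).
p(0) = -4

A tropical monomial a ⊗ x^⊗i evaluates to a + i · x. Evaluating each term at x = 0:
  Term 0 contributes -4 + 0 · 0 = -4
  Term 1 contributes 2 + 1 · 0 = 2
  Term 2 contributes -1 + 2 · 0 = -1
  Term 3 contributes 5 + 3 · 0 = 5
  Term 4 contributes -2 + 4 · 0 = -2
p(0) = ⊕ of these = min[-4, 2, -1, 5, -2] = -4.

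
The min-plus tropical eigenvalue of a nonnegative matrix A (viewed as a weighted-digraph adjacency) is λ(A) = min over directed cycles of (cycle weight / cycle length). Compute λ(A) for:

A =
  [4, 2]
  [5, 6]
λ(A) = 7/2

Enumerate directed cycles and compute their means (weight / length). Sample:
  cycle 0 → 0: weight = 4, length = 1, mean = 4/1 ≈ 4.000
  cycle 1 → 1: weight = 6, length = 1, mean = 6/1 ≈ 6.000
  cycle 0 → 1 → 0: weight = 7, length = 2, mean = 7/2 ≈ 3.500
  cycle 1 → 0 → 1: weight = 7, length = 2, mean = 7/2 ≈ 3.500
Minimum mean = 3.500, attained e.g. along the cycle 0 → 1 → 0 with weight 7 and length 2. So λ(A) = 7/2 = 7/2.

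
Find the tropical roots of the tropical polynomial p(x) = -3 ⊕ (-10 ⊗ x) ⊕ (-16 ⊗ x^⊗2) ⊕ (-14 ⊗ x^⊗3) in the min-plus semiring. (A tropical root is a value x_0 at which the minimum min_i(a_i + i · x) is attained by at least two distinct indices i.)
Roots: {-2, 6, 7}

Each tropical root is a break point of the lower envelope of the lines y = a_i + i · x (there are 4 lines, with slopes 0, 1, ..., 3). Only the lines that attain the minimum somewhere contribute to roots; other lines are dominated. Here the surviving (envelope) indices are i = 3, i = 2, i = 1, i = 0.
Intersections between consecutive envelope lines give the roots: for adjacent envelope indices i < j the intersection is x = (a_i − a_j) / (j − i). Reading off the sorted break points: {-2, 6, 7}.
Verification: at each break x_0, at least two indices attain the minimum of min_i(a_i + i · x_0).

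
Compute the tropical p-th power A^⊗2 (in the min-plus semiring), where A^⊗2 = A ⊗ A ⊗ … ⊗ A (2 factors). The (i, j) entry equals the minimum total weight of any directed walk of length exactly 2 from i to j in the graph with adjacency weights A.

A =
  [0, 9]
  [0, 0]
A^⊗2 =
  [0, 9]
  [0, 0]

Each entry (A^⊗2)_ij equals the minimum over all length-2 walks i = v_0 → v_1 → … → v_2 = j of Σ_t A[v_t][v_{t+1}]. For example, for (i, j) = (0, 1) we minimise over 2 possible intermediate vertex sequences; the minimum is 9, attained along the walk 0 → 0 → 1.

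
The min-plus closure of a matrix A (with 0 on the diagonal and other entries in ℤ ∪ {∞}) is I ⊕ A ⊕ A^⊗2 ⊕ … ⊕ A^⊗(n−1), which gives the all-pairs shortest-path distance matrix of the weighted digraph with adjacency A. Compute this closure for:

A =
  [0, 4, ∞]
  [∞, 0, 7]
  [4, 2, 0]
Closure =
  [0, 4, 11]
  [11, 0, 7]
  [4, 2, 0]

This is the Floyd-Warshall all-pairs shortest-path computation. For each intermediate vertex k = 0, 1, …, 2, update dist[i][j] ← min(dist[i][j], dist[i][k] + dist[k][j]). The final matrix gives, for each (i, j), the minimum total weight of any directed path from i to j (possibly empty when i = j).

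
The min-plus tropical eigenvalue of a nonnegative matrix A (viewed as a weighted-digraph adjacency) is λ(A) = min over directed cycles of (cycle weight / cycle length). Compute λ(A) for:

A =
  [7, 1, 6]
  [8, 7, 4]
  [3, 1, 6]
λ(A) = 5/2

Enumerate directed cycles and compute their means (weight / length). Sample:
  cycle 0 → 0: weight = 7, length = 1, mean = 7/1 ≈ 7.000
  cycle 1 → 1: weight = 7, length = 1, mean = 7/1 ≈ 7.000
  cycle 2 → 2: weight = 6, length = 1, mean = 6/1 ≈ 6.000
  cycle 0 → 1 → 0: weight = 9, length = 2, mean = 9/2 ≈ 4.500
  cycle 0 → 2 → 0: weight = 9, length = 2, mean = 9/2 ≈ 4.500
  cycle 1 → 0 → 1: weight = 9, length = 2, mean = 9/2 ≈ 4.500
Minimum mean = 2.500, attained e.g. along the cycle 1 → 2 → 1 with weight 5 and length 2. So λ(A) = 5/2 = 5/2.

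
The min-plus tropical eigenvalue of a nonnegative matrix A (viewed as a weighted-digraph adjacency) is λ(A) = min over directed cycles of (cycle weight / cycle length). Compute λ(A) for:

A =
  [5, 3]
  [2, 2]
λ(A) = 2

Enumerate directed cycles and compute their means (weight / length). Sample:
  cycle 0 → 0: weight = 5, length = 1, mean = 5/1 ≈ 5.000
  cycle 1 → 1: weight = 2, length = 1, mean = 2/1 ≈ 2.000
  cycle 0 → 1 → 0: weight = 5, length = 2, mean = 5/2 ≈ 2.500
  cycle 1 → 0 → 1: weight = 5, length = 2, mean = 5/2 ≈ 2.500
Minimum mean = 2.000, attained e.g. along the cycle 1 → 1 with weight 2 and length 1. So λ(A) = 2/1 = 2.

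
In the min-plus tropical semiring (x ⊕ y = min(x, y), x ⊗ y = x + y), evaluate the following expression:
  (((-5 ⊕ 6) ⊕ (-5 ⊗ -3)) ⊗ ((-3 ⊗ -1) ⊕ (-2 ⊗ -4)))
(((-5 ⊕ 6) ⊕ (-5 ⊗ -3)) ⊗ ((-3 ⊗ -1) ⊕ (-2 ⊗ -4))) = -14

Expand innermost to outermost. Recall ⊕ takes the minimum of its arguments and ⊗ takes their sum. Working out the expression (((-5 ⊕ 6) ⊕ (-5 ⊗ -3)) ⊗ ((-3 ⊗ -1) ⊕ (-2 ⊗ -4))) gives -14.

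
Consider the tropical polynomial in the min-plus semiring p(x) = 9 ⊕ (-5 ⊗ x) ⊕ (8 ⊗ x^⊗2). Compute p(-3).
p(-3) = -8

A tropical monomial a ⊗ x^⊗i evaluates to a + i · x. Evaluating each term at x = -3:
  Term 0 contributes 9 + 0 · -3 = 9
  Term 1 contributes -5 + 1 · -3 = -8
  Term 2 contributes 8 + 2 · -3 = 2
p(-3) = ⊕ of these = min[9, -8, 2] = -8.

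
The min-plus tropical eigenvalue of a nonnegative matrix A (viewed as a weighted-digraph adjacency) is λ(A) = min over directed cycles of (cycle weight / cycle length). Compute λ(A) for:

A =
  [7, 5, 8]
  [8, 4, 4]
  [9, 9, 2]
λ(A) = 2

Enumerate directed cycles and compute their means (weight / length). Sample:
  cycle 0 → 0: weight = 7, length = 1, mean = 7/1 ≈ 7.000
  cycle 1 → 1: weight = 4, length = 1, mean = 4/1 ≈ 4.000
  cycle 2 → 2: weight = 2, length = 1, mean = 2/1 ≈ 2.000
  cycle 0 → 1 → 0: weight = 13, length = 2, mean = 13/2 ≈ 6.500
  cycle 0 → 2 → 0: weight = 17, length = 2, mean = 17/2 ≈ 8.500
  cycle 1 → 0 → 1: weight = 13, length = 2, mean = 13/2 ≈ 6.500
Minimum mean = 2.000, attained e.g. along the cycle 2 → 2 with weight 2 and length 1. So λ(A) = 2/1 = 2.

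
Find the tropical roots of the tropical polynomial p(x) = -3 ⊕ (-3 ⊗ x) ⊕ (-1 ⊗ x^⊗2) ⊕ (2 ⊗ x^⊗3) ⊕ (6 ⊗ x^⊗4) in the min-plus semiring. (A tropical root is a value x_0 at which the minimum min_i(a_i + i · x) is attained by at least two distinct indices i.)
Roots: {-4, -3, -2, 0}

Each tropical root is a break point of the lower envelope of the lines y = a_i + i · x (there are 5 lines, with slopes 0, 1, ..., 4). Only the lines that attain the minimum somewhere contribute to roots; other lines are dominated. Here the surviving (envelope) indices are i = 4, i = 3, i = 2, i = 1, i = 0.
Intersections between consecutive envelope lines give the roots: for adjacent envelope indices i < j the intersection is x = (a_i − a_j) / (j − i). Reading off the sorted break points: {-4, -3, -2, 0}.
Verification: at each break x_0, at least two indices attain the minimum of min_i(a_i + i · x_0).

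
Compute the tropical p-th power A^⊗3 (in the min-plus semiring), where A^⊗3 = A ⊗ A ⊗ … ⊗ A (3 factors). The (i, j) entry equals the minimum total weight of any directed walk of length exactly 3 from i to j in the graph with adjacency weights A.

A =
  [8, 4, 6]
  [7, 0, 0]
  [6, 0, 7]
A^⊗3 =
  [10, 4, 4]
  [6, 0, 0]
  [6, 0, 0]

Each entry (A^⊗3)_ij equals the minimum over all length-3 walks i = v_0 → v_1 → … → v_3 = j of Σ_t A[v_t][v_{t+1}]. For example, for (i, j) = (0, 2) we minimise over 9 possible intermediate vertex sequences; the minimum is 4, attained along the walk 0 → 1 → 1 → 2.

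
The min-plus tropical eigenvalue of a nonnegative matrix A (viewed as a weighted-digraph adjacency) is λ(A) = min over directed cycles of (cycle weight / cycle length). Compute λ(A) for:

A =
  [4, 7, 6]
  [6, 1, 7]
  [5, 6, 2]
λ(A) = 1

Enumerate directed cycles and compute their means (weight / length). Sample:
  cycle 0 → 0: weight = 4, length = 1, mean = 4/1 ≈ 4.000
  cycle 1 → 1: weight = 1, length = 1, mean = 1/1 ≈ 1.000
  cycle 2 → 2: weight = 2, length = 1, mean = 2/1 ≈ 2.000
  cycle 0 → 1 → 0: weight = 13, length = 2, mean = 13/2 ≈ 6.500
  cycle 0 → 2 → 0: weight = 11, length = 2, mean = 11/2 ≈ 5.500
  cycle 1 → 0 → 1: weight = 13, length = 2, mean = 13/2 ≈ 6.500
Minimum mean = 1.000, attained e.g. along the cycle 1 → 1 with weight 1 and length 1. So λ(A) = 1/1 = 1.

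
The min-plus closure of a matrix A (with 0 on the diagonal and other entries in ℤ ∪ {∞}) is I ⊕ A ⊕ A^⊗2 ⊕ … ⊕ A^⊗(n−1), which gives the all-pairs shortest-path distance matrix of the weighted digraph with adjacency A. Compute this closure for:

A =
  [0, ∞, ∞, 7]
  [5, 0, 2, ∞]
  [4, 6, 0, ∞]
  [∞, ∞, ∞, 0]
Closure =
  [0, ∞, ∞, 7]
  [5, 0, 2, 12]
  [4, 6, 0, 11]
  [∞, ∞, ∞, 0]

This is the Floyd-Warshall all-pairs shortest-path computation. For each intermediate vertex k = 0, 1, …, 3, update dist[i][j] ← min(dist[i][j], dist[i][k] + dist[k][j]). The final matrix gives, for each (i, j), the minimum total weight of any directed path from i to j (possibly empty when i = j).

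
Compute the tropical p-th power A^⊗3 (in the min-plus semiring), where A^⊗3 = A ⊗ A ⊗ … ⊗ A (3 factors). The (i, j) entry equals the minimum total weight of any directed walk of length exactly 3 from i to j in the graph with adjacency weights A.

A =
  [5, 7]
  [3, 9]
A^⊗3 =
  [15, 17]
  [13, 15]

Each entry (A^⊗3)_ij equals the minimum over all length-3 walks i = v_0 → v_1 → … → v_3 = j of Σ_t A[v_t][v_{t+1}]. For example, for (i, j) = (0, 1) we minimise over 4 possible intermediate vertex sequences; the minimum is 17, attained along the walk 0 → 0 → 0 → 1.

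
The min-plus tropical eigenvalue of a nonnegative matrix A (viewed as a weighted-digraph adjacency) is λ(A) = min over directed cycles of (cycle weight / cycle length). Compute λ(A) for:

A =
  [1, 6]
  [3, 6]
λ(A) = 1

Enumerate directed cycles and compute their means (weight / length). Sample:
  cycle 0 → 0: weight = 1, length = 1, mean = 1/1 ≈ 1.000
  cycle 1 → 1: weight = 6, length = 1, mean = 6/1 ≈ 6.000
  cycle 0 → 1 → 0: weight = 9, length = 2, mean = 9/2 ≈ 4.500
  cycle 1 → 0 → 1: weight = 9, length = 2, mean = 9/2 ≈ 4.500
Minimum mean = 1.000, attained e.g. along the cycle 0 → 0 with weight 1 and length 1. So λ(A) = 1/1 = 1.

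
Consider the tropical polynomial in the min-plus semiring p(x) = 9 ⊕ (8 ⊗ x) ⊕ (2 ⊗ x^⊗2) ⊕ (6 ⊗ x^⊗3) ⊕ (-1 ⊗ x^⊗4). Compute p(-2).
p(-2) = -9

A tropical monomial a ⊗ x^⊗i evaluates to a + i · x. Evaluating each term at x = -2:
  Term 0 contributes 9 + 0 · -2 = 9
  Term 1 contributes 8 + 1 · -2 = 6
  Term 2 contributes 2 + 2 · -2 = -2
  Term 3 contributes 6 + 3 · -2 = 0
  Term 4 contributes -1 + 4 · -2 = -9
p(-2) = ⊕ of these = min[9, 6, -2, 0, -9] = -9.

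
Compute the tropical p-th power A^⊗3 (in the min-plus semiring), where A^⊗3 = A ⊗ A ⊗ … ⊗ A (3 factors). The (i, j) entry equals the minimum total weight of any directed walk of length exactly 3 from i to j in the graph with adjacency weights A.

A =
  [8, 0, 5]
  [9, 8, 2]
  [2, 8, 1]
A^⊗3 =
  [4, 7, 3]
  [5, 4, 4]
  [4, 3, 3]

Each entry (A^⊗3)_ij equals the minimum over all length-3 walks i = v_0 → v_1 → … → v_3 = j of Σ_t A[v_t][v_{t+1}]. For example, for (i, j) = (0, 2) we minimise over 9 possible intermediate vertex sequences; the minimum is 3, attained along the walk 0 → 1 → 2 → 2.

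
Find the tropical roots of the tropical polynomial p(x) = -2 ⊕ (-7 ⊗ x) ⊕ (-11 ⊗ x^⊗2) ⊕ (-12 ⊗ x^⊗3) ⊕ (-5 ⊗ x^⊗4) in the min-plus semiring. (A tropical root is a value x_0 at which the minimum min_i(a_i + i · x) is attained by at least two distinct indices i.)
Roots: {-7, 1, 4, 5}

Each tropical root is a break point of the lower envelope of the lines y = a_i + i · x (there are 5 lines, with slopes 0, 1, ..., 4). Only the lines that attain the minimum somewhere contribute to roots; other lines are dominated. Here the surviving (envelope) indices are i = 4, i = 3, i = 2, i = 1, i = 0.
Intersections between consecutive envelope lines give the roots: for adjacent envelope indices i < j the intersection is x = (a_i − a_j) / (j − i). Reading off the sorted break points: {-7, 1, 4, 5}.
Verification: at each break x_0, at least two indices attain the minimum of min_i(a_i + i · x_0).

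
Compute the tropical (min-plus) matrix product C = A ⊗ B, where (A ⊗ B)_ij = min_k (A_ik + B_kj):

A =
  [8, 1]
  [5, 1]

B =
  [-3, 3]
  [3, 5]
A ⊗ B =
  [4, 6]
  [2, 6]

Apply the min-plus product entry-by-entry:
  C[0][0] = min over k of (A[0][0] + B[0][0] = 8 + -3 = 5, A[0][1] + B[1][0] = 1 + 3 = 4) = 4 (attained at k = 1)
  C[0][1] = min over k of (A[0][0] + B[0][1] = 8 + 3 = 11, A[0][1] + B[1][1] = 1 + 5 = 6) = 6 (attained at k = 1)
  C[1][0] = min over k of (A[1][0] + B[0][0] = 5 + -3 = 2, A[1][1] + B[1][0] = 1 + 3 = 4) = 2 (attained at k = 0)
  C[1][1] = min over k of (A[1][0] + B[0][1] = 5 + 3 = 8, A[1][1] + B[1][1] = 1 + 5 = 6) = 6 (attained at k = 1)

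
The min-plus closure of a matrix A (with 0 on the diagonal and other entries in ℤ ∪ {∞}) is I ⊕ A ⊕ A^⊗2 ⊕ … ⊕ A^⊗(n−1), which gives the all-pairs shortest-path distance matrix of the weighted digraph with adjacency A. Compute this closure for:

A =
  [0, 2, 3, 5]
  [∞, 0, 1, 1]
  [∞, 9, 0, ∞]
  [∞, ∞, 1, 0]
Closure =
  [0, 2, 3, 3]
  [∞, 0, 1, 1]
  [∞, 9, 0, 10]
  [∞, 10, 1, 0]

This is the Floyd-Warshall all-pairs shortest-path computation. For each intermediate vertex k = 0, 1, …, 3, update dist[i][j] ← min(dist[i][j], dist[i][k] + dist[k][j]). The final matrix gives, for each (i, j), the minimum total weight of any directed path from i to j (possibly empty when i = j).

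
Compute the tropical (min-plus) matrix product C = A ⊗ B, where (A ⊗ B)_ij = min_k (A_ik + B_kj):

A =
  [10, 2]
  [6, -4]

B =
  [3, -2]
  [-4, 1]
A ⊗ B =
  [-2, 3]
  [-8, -3]

Apply the min-plus product entry-by-entry:
  C[0][0] = min over k of (A[0][0] + B[0][0] = 10 + 3 = 13, A[0][1] + B[1][0] = 2 + -4 = -2) = -2 (attained at k = 1)
  C[0][1] = min over k of (A[0][0] + B[0][1] = 10 + -2 = 8, A[0][1] + B[1][1] = 2 + 1 = 3) = 3 (attained at k = 1)
  C[1][0] = min over k of (A[1][0] + B[0][0] = 6 + 3 = 9, A[1][1] + B[1][0] = -4 + -4 = -8) = -8 (attained at k = 1)
  C[1][1] = min over k of (A[1][0] + B[0][1] = 6 + -2 = 4, A[1][1] + B[1][1] = -4 + 1 = -3) = -3 (attained at k = 1)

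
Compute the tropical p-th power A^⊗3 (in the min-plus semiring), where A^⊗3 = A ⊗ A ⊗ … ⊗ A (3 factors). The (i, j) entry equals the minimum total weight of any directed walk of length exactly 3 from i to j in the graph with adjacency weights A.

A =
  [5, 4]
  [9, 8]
A^⊗3 =
  [15, 14]
  [19, 18]

Each entry (A^⊗3)_ij equals the minimum over all length-3 walks i = v_0 → v_1 → … → v_3 = j of Σ_t A[v_t][v_{t+1}]. For example, for (i, j) = (0, 1) we minimise over 4 possible intermediate vertex sequences; the minimum is 14, attained along the walk 0 → 0 → 0 → 1.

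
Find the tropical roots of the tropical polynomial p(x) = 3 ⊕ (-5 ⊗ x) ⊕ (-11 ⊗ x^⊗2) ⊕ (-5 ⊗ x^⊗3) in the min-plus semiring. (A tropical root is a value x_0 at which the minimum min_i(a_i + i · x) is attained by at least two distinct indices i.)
Roots: {-6, 6, 8}

Each tropical root is a break point of the lower envelope of the lines y = a_i + i · x (there are 4 lines, with slopes 0, 1, ..., 3). Only the lines that attain the minimum somewhere contribute to roots; other lines are dominated. Here the surviving (envelope) indices are i = 3, i = 2, i = 1, i = 0.
Intersections between consecutive envelope lines give the roots: for adjacent envelope indices i < j the intersection is x = (a_i − a_j) / (j − i). Reading off the sorted break points: {-6, 6, 8}.
Verification: at each break x_0, at least two indices attain the minimum of min_i(a_i + i · x_0).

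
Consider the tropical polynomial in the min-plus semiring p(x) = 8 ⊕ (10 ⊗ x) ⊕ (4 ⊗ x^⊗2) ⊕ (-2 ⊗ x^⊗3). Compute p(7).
p(7) = 8

A tropical monomial a ⊗ x^⊗i evaluates to a + i · x. Evaluating each term at x = 7:
  Term 0 contributes 8 + 0 · 7 = 8
  Term 1 contributes 10 + 1 · 7 = 17
  Term 2 contributes 4 + 2 · 7 = 18
  Term 3 contributes -2 + 3 · 7 = 19
p(7) = ⊕ of these = min[8, 17, 18, 19] = 8.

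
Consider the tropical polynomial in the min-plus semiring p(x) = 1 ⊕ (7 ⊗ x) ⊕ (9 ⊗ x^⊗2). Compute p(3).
p(3) = 1

A tropical monomial a ⊗ x^⊗i evaluates to a + i · x. Evaluating each term at x = 3:
  Term 0 contributes 1 + 0 · 3 = 1
  Term 1 contributes 7 + 1 · 3 = 10
  Term 2 contributes 9 + 2 · 3 = 15
p(3) = ⊕ of these = min[1, 10, 15] = 1.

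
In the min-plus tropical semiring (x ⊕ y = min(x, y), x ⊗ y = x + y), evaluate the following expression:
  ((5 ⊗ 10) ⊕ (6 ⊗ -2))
((5 ⊗ 10) ⊕ (6 ⊗ -2)) = 4

Expand innermost to outermost. Recall ⊕ takes the minimum of its arguments and ⊗ takes their sum. Working out the expression ((5 ⊗ 10) ⊕ (6 ⊗ -2)) gives 4.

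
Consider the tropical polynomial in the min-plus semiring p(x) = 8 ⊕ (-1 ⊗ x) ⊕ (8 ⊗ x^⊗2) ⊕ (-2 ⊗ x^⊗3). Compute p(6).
p(6) = 5

A tropical monomial a ⊗ x^⊗i evaluates to a + i · x. Evaluating each term at x = 6:
  Term 0 contributes 8 + 0 · 6 = 8
  Term 1 contributes -1 + 1 · 6 = 5
  Term 2 contributes 8 + 2 · 6 = 20
  Term 3 contributes -2 + 3 · 6 = 16
p(6) = ⊕ of these = min[8, 5, 20, 16] = 5.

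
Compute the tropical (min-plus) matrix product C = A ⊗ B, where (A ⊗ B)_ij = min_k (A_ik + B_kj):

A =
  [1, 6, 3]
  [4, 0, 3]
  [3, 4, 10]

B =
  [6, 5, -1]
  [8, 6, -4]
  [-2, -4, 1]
A ⊗ B =
  [1, -1, 0]
  [1, -1, -4]
  [8, 6, 0]

Apply the min-plus product entry-by-entry:
  C[0][0] = min over k of (A[0][0] + B[0][0] = 1 + 6 = 7, A[0][1] + B[1][0] = 6 + 8 = 14, A[0][2] + B[2][0] = 3 + -2 = 1) = 1 (attained at k = 2)
  C[0][1] = min over k of (A[0][0] + B[0][1] = 1 + 5 = 6, A[0][1] + B[1][1] = 6 + 6 = 12, A[0][2] + B[2][1] = 3 + -4 = -1) = -1 (attained at k = 2)
  C[0][2] = min over k of (A[0][0] + B[0][2] = 1 + -1 = 0, A[0][1] + B[1][2] = 6 + -4 = 2, A[0][2] + B[2][2] = 3 + 1 = 4) = 0 (attained at k = 0)
  C[1][0] = min over k of (A[1][0] + B[0][0] = 4 + 6 = 10, A[1][1] + B[1][0] = 0 + 8 = 8, A[1][2] + B[2][0] = 3 + -2 = 1) = 1 (attained at k = 2)
  C[1][1] = min over k of (A[1][0] + B[0][1] = 4 + 5 = 9, A[1][1] + B[1][1] = 0 + 6 = 6, A[1][2] + B[2][1] = 3 + -4 = -1) = -1 (attained at k = 2)
  C[1][2] = min over k of (A[1][0] + B[0][2] = 4 + -1 = 3, A[1][1] + B[1][2] = 0 + -4 = -4, A[1][2] + B[2][2] = 3 + 1 = 4) = -4 (attained at k = 1)
  C[2][0] = min over k of (A[2][0] + B[0][0] = 3 + 6 = 9, A[2][1] + B[1][0] = 4 + 8 = 12, A[2][2] + B[2][0] = 10 + -2 = 8) = 8 (attained at k = 2)
  C[2][1] = min over k of (A[2][0] + B[0][1] = 3 + 5 = 8, A[2][1] + B[1][1] = 4 + 6 = 10, A[2][2] + B[2][1] = 10 + -4 = 6) = 6 (attained at k = 2)
  C[2][2] = min over k of (A[2][0] + B[0][2] = 3 + -1 = 2, A[2][1] + B[1][2] = 4 + -4 = 0, A[2][2] + B[2][2] = 10 + 1 = 11) = 0 (attained at k = 1)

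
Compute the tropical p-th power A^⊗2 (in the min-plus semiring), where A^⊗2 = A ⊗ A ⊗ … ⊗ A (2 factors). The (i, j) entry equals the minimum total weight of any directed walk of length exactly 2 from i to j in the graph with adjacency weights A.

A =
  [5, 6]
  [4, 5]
A^⊗2 =
  [10, 11]
  [9, 10]

Each entry (A^⊗2)_ij equals the minimum over all length-2 walks i = v_0 → v_1 → … → v_2 = j of Σ_t A[v_t][v_{t+1}]. For example, for (i, j) = (0, 1) we minimise over 2 possible intermediate vertex sequences; the minimum is 11, attained along the walk 0 → 0 → 1.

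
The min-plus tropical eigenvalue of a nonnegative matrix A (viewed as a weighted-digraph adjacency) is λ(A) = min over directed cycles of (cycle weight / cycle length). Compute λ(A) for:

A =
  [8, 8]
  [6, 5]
λ(A) = 5

Enumerate directed cycles and compute their means (weight / length). Sample:
  cycle 0 → 0: weight = 8, length = 1, mean = 8/1 ≈ 8.000
  cycle 1 → 1: weight = 5, length = 1, mean = 5/1 ≈ 5.000
  cycle 0 → 1 → 0: weight = 14, length = 2, mean = 14/2 ≈ 7.000
  cycle 1 → 0 → 1: weight = 14, length = 2, mean = 14/2 ≈ 7.000
Minimum mean = 5.000, attained e.g. along the cycle 1 → 1 with weight 5 and length 1. So λ(A) = 5/1 = 5.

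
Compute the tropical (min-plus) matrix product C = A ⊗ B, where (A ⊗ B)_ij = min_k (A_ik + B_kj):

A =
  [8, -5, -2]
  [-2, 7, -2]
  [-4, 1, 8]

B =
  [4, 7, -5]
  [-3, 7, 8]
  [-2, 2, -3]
A ⊗ B =
  [-8, 0, -5]
  [-4, 0, -7]
  [-2, 3, -9]

Apply the min-plus product entry-by-entry:
  C[0][0] = min over k of (A[0][0] + B[0][0] = 8 + 4 = 12, A[0][1] + B[1][0] = -5 + -3 = -8, A[0][2] + B[2][0] = -2 + -2 = -4) = -8 (attained at k = 1)
  C[0][1] = min over k of (A[0][0] + B[0][1] = 8 + 7 = 15, A[0][1] + B[1][1] = -5 + 7 = 2, A[0][2] + B[2][1] = -2 + 2 = 0) = 0 (attained at k = 2)
  C[0][2] = min over k of (A[0][0] + B[0][2] = 8 + -5 = 3, A[0][1] + B[1][2] = -5 + 8 = 3, A[0][2] + B[2][2] = -2 + -3 = -5) = -5 (attained at k = 2)
  C[1][0] = min over k of (A[1][0] + B[0][0] = -2 + 4 = 2, A[1][1] + B[1][0] = 7 + -3 = 4, A[1][2] + B[2][0] = -2 + -2 = -4) = -4 (attained at k = 2)
  C[1][1] = min over k of (A[1][0] + B[0][1] = -2 + 7 = 5, A[1][1] + B[1][1] = 7 + 7 = 14, A[1][2] + B[2][1] = -2 + 2 = 0) = 0 (attained at k = 2)
  C[1][2] = min over k of (A[1][0] + B[0][2] = -2 + -5 = -7, A[1][1] + B[1][2] = 7 + 8 = 15, A[1][2] + B[2][2] = -2 + -3 = -5) = -7 (attained at k = 0)
  C[2][0] = min over k of (A[2][0] + B[0][0] = -4 + 4 = 0, A[2][1] + B[1][0] = 1 + -3 = -2, A[2][2] + B[2][0] = 8 + -2 = 6) = -2 (attained at k = 1)
  C[2][1] = min over k of (A[2][0] + B[0][1] = -4 + 7 = 3, A[2][1] + B[1][1] = 1 + 7 = 8, A[2][2] + B[2][1] = 8 + 2 = 10) = 3 (attained at k = 0)
  C[2][2] = min over k of (A[2][0] + B[0][2] = -4 + -5 = -9, A[2][1] + B[1][2] = 1 + 8 = 9, A[2][2] + B[2][2] = 8 + -3 = 5) = -9 (attained at k = 0)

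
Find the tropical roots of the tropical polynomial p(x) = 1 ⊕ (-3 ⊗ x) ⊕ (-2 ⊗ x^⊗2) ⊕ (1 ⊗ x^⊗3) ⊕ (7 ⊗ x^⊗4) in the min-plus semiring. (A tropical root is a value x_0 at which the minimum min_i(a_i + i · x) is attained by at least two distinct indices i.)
Roots: {-6, -3, -1, 4}

Each tropical root is a break point of the lower envelope of the lines y = a_i + i · x (there are 5 lines, with slopes 0, 1, ..., 4). Only the lines that attain the minimum somewhere contribute to roots; other lines are dominated. Here the surviving (envelope) indices are i = 4, i = 3, i = 2, i = 1, i = 0.
Intersections between consecutive envelope lines give the roots: for adjacent envelope indices i < j the intersection is x = (a_i − a_j) / (j − i). Reading off the sorted break points: {-6, -3, -1, 4}.
Verification: at each break x_0, at least two indices attain the minimum of min_i(a_i + i · x_0).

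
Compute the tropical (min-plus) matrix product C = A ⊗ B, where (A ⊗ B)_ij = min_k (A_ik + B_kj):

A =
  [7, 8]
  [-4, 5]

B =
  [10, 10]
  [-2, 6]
A ⊗ B =
  [6, 14]
  [3, 6]

Apply the min-plus product entry-by-entry:
  C[0][0] = min over k of (A[0][0] + B[0][0] = 7 + 10 = 17, A[0][1] + B[1][0] = 8 + -2 = 6) = 6 (attained at k = 1)
  C[0][1] = min over k of (A[0][0] + B[0][1] = 7 + 10 = 17, A[0][1] + B[1][1] = 8 + 6 = 14) = 14 (attained at k = 1)
  C[1][0] = min over k of (A[1][0] + B[0][0] = -4 + 10 = 6, A[1][1] + B[1][0] = 5 + -2 = 3) = 3 (attained at k = 1)
  C[1][1] = min over k of (A[1][0] + B[0][1] = -4 + 10 = 6, A[1][1] + B[1][1] = 5 + 6 = 11) = 6 (attained at k = 0)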